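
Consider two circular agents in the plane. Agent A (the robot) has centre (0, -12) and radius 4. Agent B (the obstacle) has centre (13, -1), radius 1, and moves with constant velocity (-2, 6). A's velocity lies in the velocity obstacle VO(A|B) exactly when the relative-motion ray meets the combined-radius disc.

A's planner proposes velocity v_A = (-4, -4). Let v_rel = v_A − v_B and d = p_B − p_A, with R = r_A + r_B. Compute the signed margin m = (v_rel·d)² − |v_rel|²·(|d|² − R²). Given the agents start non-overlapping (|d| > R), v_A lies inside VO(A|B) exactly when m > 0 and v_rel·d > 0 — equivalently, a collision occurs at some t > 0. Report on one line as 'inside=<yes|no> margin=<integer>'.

d = (13, 11),  |d|² = 290;  R = 4+1 = 5,  c = 290−5² = 265
v_rel = (-2, -10),  |v_rel|² = 104;  v_rel·d = (-2)·(13) + (-10)·(11) = -136
104·t² + 272·t + 265 = 0  ⇒  m = (-136)² − 104·265 = -9064
m = -9064 < 0,  v_rel·d = -136 < 0  ⇒  outside

inside=no margin=-9064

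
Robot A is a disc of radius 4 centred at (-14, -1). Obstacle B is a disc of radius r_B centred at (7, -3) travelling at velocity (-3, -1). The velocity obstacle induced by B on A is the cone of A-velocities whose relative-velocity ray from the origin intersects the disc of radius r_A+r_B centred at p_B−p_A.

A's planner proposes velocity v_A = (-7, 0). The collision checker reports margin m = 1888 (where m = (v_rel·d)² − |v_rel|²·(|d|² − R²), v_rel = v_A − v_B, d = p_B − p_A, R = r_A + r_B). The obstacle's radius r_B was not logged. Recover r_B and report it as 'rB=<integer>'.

m = 1888
d = (21, -2);  v_rel = (-4, 1),  |v_rel|² = 17
v_rel×d = (-4)·(-2) − (1)·(21) = -13
since m = R²·17 − (-13)²:  R² = (169 + 1888) / 17 = 121
R = √121 = 11  ⇒  r_B = 11 − 4 = 7

rB=7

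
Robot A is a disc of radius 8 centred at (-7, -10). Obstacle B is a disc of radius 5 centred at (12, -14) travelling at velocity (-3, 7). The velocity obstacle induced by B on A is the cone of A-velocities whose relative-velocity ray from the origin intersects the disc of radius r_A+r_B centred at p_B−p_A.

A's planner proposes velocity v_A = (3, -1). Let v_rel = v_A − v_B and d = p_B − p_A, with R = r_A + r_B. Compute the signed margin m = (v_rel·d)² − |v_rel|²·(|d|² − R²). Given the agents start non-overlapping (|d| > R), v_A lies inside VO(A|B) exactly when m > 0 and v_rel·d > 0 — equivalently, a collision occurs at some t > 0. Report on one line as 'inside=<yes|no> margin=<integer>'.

d = (19, -4),  |d|² = 377;  R = 8+5 = 13,  c = 377−13² = 208
v_rel = (6, -8),  |v_rel|² = 100;  v_rel·d = (6)·(19) + (-8)·(-4) = 146
100·t² − 292·t + 208 = 0  ⇒  m = 146² − 100·208 = 516
m = 516 > 0,  v_rel·d = 146 > 0  ⇒  inside

inside=yes margin=516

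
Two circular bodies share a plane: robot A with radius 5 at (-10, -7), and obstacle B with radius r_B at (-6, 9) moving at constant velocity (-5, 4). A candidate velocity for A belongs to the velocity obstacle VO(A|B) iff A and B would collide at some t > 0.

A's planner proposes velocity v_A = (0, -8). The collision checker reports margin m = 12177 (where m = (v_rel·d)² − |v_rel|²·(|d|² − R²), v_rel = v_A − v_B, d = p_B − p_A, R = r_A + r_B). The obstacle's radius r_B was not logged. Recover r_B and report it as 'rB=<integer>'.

m = 12177
d = (4, 16);  v_rel = (5, -12),  |v_rel|² = 169
v_rel×d = (5)·(16) − (-12)·(4) = 128
since m = R²·169 − 128²:  R² = (16384 + 12177) / 169 = 169
R = √169 = 13  ⇒  r_B = 13 − 5 = 8

rB=8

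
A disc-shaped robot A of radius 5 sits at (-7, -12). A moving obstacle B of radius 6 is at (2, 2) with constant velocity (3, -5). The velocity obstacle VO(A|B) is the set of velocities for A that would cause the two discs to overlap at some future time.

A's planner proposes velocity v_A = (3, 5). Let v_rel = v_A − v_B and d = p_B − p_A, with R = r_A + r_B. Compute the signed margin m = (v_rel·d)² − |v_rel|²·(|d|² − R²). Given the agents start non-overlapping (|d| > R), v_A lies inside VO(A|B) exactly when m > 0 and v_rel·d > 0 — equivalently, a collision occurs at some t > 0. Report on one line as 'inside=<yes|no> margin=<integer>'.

d = (9, 14),  |d|² = 277;  R = 5+6 = 11,  c = 277−11² = 156
v_rel = (0, 10),  |v_rel|² = 100;  v_rel·d = (0)·(9) + (10)·(14) = 140
100·t² − 280·t + 156 = 0  ⇒  m = 140² − 100·156 = 4000
m = 4000 > 0,  v_rel·d = 140 > 0  ⇒  inside

inside=yes margin=4000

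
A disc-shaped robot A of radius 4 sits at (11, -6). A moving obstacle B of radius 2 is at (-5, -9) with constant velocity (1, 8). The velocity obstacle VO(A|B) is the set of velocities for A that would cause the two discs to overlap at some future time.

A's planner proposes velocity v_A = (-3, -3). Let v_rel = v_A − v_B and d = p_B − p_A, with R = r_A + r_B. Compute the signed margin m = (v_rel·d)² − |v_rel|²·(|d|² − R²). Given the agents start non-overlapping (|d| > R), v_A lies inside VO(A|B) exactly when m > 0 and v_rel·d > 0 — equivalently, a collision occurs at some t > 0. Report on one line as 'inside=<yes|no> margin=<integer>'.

d = (-16, -3),  |d|² = 265;  R = 4+2 = 6,  c = 265−6² = 229
v_rel = (-4, -11),  |v_rel|² = 137;  v_rel·d = (-4)·(-16) + (-11)·(-3) = 97
137·t² − 194·t + 229 = 0  ⇒  m = 97² − 137·229 = -21964
m = -21964 < 0,  v_rel·d = 97 > 0  ⇒  outside

inside=no margin=-21964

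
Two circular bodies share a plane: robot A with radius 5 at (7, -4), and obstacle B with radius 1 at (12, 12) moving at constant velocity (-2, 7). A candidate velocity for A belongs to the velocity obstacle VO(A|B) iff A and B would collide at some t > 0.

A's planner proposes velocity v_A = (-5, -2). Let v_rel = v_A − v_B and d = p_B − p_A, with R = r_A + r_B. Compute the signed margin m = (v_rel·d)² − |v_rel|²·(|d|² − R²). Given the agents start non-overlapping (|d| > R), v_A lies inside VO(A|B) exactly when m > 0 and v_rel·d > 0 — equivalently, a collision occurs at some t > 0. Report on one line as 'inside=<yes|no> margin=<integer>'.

d = (5, 16),  |d|² = 281;  R = 5+1 = 6,  c = 281−6² = 245
v_rel = (-3, -9),  |v_rel|² = 90;  v_rel·d = (-3)·(5) + (-9)·(16) = -159
90·t² + 318·t + 245 = 0  ⇒  m = (-159)² − 90·245 = 3231
m = 3231 > 0,  v_rel·d = -159 < 0  ⇒  outside

inside=no margin=3231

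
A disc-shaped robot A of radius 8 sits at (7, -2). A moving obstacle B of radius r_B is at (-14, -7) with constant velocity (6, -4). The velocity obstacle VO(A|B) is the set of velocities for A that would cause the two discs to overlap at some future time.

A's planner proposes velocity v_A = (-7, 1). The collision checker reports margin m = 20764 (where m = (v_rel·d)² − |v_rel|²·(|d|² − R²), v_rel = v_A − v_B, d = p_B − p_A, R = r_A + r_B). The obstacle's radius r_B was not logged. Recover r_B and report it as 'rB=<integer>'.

m = 20764
d = (-21, -5);  v_rel = (-13, 5),  |v_rel|² = 194
v_rel×d = (-13)·(-5) − (5)·(-21) = 170
since m = R²·194 − 170²:  R² = (28900 + 20764) / 194 = 256
R = √256 = 16  ⇒  r_B = 16 − 8 = 8

rB=8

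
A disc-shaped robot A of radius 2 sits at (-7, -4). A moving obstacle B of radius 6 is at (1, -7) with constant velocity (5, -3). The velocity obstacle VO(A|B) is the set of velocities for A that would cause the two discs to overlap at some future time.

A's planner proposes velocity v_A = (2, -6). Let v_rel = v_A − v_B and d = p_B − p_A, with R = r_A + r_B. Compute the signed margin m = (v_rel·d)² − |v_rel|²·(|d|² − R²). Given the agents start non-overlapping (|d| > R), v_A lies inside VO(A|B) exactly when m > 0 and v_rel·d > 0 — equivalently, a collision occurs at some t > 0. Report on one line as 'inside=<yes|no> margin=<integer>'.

d = (8, -3),  |d|² = 73;  R = 2+6 = 8,  c = 73−8² = 9
v_rel = (-3, -3),  |v_rel|² = 18;  v_rel·d = (-3)·(8) + (-3)·(-3) = -15
18·t² + 30·t + 9 = 0  ⇒  m = (-15)² − 18·9 = 63
m = 63 > 0,  v_rel·d = -15 < 0  ⇒  outside

inside=no margin=63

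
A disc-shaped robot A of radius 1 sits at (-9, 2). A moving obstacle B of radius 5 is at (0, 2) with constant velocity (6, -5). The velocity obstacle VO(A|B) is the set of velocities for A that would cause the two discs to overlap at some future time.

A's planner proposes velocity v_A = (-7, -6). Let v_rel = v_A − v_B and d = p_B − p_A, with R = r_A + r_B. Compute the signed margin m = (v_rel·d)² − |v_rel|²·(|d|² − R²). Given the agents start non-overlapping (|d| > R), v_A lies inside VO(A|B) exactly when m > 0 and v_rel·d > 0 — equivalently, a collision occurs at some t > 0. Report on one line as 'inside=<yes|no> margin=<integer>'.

d = (9, 0),  |d|² = 81;  R = 1+5 = 6,  c = 81−6² = 45
v_rel = (-13, -1),  |v_rel|² = 170;  v_rel·d = (-13)·(9) + (-1)·(0) = -117
170·t² + 234·t + 45 = 0  ⇒  m = (-117)² − 170·45 = 6039
m = 6039 > 0,  v_rel·d = -117 < 0  ⇒  outside

inside=no margin=6039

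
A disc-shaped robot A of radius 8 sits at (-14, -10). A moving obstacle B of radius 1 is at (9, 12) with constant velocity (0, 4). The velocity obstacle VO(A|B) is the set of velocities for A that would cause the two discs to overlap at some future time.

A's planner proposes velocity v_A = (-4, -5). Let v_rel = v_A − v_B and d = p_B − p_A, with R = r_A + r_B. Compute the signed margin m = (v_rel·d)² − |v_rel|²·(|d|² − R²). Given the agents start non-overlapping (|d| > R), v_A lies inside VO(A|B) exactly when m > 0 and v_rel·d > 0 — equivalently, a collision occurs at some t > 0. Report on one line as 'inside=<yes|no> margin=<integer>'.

d = (23, 22),  |d|² = 1013;  R = 8+1 = 9,  c = 1013−9² = 932
v_rel = (-4, -9),  |v_rel|² = 97;  v_rel·d = (-4)·(23) + (-9)·(22) = -290
97·t² + 580·t + 932 = 0  ⇒  m = (-290)² − 97·932 = -6304
m = -6304 < 0,  v_rel·d = -290 < 0  ⇒  outside

inside=no margin=-6304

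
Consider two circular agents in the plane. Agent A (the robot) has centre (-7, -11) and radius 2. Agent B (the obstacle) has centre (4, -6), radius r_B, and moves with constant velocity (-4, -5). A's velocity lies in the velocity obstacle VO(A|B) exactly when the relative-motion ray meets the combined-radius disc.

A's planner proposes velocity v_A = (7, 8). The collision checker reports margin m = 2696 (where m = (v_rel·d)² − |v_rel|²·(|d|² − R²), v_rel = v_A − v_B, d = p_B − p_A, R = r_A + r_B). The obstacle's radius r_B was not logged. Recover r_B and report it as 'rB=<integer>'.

m = 2696
d = (11, 5);  v_rel = (11, 13),  |v_rel|² = 290
v_rel×d = (11)·(5) − (13)·(11) = -88
since m = R²·290 − (-88)²:  R² = (7744 + 2696) / 290 = 36
R = √36 = 6  ⇒  r_B = 6 − 2 = 4

rB=4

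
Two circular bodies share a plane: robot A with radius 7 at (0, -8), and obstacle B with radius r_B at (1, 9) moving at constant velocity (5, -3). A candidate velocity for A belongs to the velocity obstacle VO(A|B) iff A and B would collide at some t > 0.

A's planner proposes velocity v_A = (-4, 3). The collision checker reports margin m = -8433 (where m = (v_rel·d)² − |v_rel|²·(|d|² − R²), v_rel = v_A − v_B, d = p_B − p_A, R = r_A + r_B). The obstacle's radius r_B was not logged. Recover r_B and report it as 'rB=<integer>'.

m = -8433
d = (1, 17);  v_rel = (-9, 6),  |v_rel|² = 117
v_rel×d = (-9)·(17) − (6)·(1) = -159
since m = R²·117 − (-159)²:  R² = (25281 + -8433) / 117 = 144
R = √144 = 12  ⇒  r_B = 12 − 7 = 5

rB=5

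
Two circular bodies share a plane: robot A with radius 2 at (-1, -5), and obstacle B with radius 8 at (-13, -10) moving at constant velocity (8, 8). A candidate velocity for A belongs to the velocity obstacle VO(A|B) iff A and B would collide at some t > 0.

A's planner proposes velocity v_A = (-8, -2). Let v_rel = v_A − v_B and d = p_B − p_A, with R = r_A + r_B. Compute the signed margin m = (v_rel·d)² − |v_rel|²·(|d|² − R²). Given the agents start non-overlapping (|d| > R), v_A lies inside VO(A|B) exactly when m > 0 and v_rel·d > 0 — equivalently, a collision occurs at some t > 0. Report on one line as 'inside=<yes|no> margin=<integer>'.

d = (-12, -5),  |d|² = 169;  R = 2+8 = 10,  c = 169−10² = 69
v_rel = (-16, -10),  |v_rel|² = 356;  v_rel·d = (-16)·(-12) + (-10)·(-5) = 242
356·t² − 484·t + 69 = 0  ⇒  m = 242² − 356·69 = 34000
m = 34000 > 0,  v_rel·d = 242 > 0  ⇒  inside

inside=yes margin=34000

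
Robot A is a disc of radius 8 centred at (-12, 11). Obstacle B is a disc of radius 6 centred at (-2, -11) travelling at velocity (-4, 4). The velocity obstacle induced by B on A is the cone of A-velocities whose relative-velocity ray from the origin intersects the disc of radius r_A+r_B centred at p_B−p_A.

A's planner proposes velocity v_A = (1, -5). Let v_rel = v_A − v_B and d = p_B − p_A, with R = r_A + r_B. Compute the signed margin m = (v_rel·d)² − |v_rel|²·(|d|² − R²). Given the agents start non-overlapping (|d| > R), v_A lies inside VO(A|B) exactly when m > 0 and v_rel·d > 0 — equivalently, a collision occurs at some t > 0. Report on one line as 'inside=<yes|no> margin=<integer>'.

d = (10, -22),  |d|² = 584;  R = 8+6 = 14,  c = 584−14² = 388
v_rel = (5, -9),  |v_rel|² = 106;  v_rel·d = (5)·(10) + (-9)·(-22) = 248
106·t² − 496·t + 388 = 0  ⇒  m = 248² − 106·388 = 20376
m = 20376 > 0,  v_rel·d = 248 > 0  ⇒  inside

inside=yes margin=20376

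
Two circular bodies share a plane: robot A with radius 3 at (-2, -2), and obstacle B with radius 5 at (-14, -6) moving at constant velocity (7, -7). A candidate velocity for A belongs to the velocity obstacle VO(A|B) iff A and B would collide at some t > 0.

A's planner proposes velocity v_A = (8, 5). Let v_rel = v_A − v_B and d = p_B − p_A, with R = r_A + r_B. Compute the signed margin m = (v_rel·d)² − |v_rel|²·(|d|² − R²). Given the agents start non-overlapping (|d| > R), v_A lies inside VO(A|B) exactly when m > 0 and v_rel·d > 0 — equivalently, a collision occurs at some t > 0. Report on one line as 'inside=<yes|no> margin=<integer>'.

d = (-12, -4),  |d|² = 160;  R = 3+5 = 8,  c = 160−8² = 96
v_rel = (1, 12),  |v_rel|² = 145;  v_rel·d = (1)·(-12) + (12)·(-4) = -60
145·t² + 120·t + 96 = 0  ⇒  m = (-60)² − 145·96 = -10320
m = -10320 < 0,  v_rel·d = -60 < 0  ⇒  outside

inside=no margin=-10320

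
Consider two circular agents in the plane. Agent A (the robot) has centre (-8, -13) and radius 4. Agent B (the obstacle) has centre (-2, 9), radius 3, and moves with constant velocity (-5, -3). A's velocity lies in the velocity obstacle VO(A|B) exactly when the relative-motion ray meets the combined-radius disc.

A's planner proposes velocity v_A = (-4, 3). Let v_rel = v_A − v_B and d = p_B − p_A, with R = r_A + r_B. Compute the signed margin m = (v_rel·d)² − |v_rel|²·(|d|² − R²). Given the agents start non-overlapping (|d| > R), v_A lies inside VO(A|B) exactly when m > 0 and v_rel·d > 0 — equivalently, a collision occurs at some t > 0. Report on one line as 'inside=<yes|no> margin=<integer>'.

d = (6, 22),  |d|² = 520;  R = 4+3 = 7,  c = 520−7² = 471
v_rel = (1, 6),  |v_rel|² = 37;  v_rel·d = (1)·(6) + (6)·(22) = 138
37·t² − 276·t + 471 = 0  ⇒  m = 138² − 37·471 = 1617
m = 1617 > 0,  v_rel·d = 138 > 0  ⇒  inside

inside=yes margin=1617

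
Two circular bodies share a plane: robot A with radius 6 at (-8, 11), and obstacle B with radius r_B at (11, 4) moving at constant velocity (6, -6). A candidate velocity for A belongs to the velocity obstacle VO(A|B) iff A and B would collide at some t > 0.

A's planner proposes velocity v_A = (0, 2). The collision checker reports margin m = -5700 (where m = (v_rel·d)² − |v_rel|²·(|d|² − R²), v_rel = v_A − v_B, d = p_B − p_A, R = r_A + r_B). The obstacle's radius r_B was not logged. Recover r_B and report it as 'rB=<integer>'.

m = -5700
d = (19, -7);  v_rel = (-6, 8),  |v_rel|² = 100
v_rel×d = (-6)·(-7) − (8)·(19) = -110
since m = R²·100 − (-110)²:  R² = (12100 + -5700) / 100 = 64
R = √64 = 8  ⇒  r_B = 8 − 6 = 2

rB=2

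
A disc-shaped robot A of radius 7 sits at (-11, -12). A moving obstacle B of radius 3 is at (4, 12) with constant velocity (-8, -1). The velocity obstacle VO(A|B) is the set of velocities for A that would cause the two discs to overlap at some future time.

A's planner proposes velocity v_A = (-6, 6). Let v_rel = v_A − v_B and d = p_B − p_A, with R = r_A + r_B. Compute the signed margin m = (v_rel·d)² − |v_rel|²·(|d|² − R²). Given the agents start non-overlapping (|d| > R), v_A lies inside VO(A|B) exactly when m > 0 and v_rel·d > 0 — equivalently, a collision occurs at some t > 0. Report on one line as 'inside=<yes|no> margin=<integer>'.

d = (15, 24),  |d|² = 801;  R = 7+3 = 10,  c = 801−10² = 701
v_rel = (2, 7),  |v_rel|² = 53;  v_rel·d = (2)·(15) + (7)·(24) = 198
53·t² − 396·t + 701 = 0  ⇒  m = 198² − 53·701 = 2051
m = 2051 > 0,  v_rel·d = 198 > 0  ⇒  inside

inside=yes margin=2051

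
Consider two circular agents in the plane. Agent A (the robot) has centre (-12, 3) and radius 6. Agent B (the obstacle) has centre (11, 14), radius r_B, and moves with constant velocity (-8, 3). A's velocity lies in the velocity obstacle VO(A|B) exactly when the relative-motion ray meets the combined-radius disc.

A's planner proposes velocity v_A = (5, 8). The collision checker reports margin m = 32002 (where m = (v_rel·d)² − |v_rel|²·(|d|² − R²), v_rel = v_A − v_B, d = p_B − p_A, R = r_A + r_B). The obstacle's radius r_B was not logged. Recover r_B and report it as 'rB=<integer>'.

m = 32002
d = (23, 11);  v_rel = (13, 5),  |v_rel|² = 194
v_rel×d = (13)·(11) − (5)·(23) = 28
since m = R²·194 − 28²:  R² = (784 + 32002) / 194 = 169
R = √169 = 13  ⇒  r_B = 13 − 6 = 7

rB=7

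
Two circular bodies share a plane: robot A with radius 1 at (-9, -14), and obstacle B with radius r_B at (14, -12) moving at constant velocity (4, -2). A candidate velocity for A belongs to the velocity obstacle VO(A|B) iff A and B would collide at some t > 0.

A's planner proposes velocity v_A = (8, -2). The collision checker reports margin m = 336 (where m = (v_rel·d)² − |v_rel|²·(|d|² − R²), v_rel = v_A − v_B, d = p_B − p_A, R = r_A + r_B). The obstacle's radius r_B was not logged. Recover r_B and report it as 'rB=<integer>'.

m = 336
d = (23, 2);  v_rel = (4, 0),  |v_rel|² = 16
v_rel×d = (4)·(2) − (0)·(23) = 8
since m = R²·16 − 8²:  R² = (64 + 336) / 16 = 25
R = √25 = 5  ⇒  r_B = 5 − 1 = 4

rB=4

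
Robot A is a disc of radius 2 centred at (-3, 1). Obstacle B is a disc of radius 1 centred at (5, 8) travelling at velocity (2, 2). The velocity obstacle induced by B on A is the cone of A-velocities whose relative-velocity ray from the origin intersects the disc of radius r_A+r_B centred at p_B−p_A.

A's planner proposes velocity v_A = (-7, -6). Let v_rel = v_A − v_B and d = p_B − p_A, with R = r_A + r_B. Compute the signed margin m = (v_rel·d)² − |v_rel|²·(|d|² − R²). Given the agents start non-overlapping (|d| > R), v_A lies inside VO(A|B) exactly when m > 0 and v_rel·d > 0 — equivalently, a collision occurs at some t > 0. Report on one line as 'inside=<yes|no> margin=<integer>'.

d = (8, 7),  |d|² = 113;  R = 2+1 = 3,  c = 113−3² = 104
v_rel = (-9, -8),  |v_rel|² = 145;  v_rel·d = (-9)·(8) + (-8)·(7) = -128
145·t² + 256·t + 104 = 0  ⇒  m = (-128)² − 145·104 = 1304
m = 1304 > 0,  v_rel·d = -128 < 0  ⇒  outside

inside=no margin=1304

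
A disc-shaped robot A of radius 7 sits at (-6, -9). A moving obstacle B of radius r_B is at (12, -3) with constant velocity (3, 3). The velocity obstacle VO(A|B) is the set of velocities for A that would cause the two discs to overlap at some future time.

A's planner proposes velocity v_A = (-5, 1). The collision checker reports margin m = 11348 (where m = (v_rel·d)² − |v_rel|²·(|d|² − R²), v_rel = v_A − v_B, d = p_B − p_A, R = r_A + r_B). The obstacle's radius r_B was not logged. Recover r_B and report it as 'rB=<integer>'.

m = 11348
d = (18, 6);  v_rel = (-8, -2),  |v_rel|² = 68
v_rel×d = (-8)·(6) − (-2)·(18) = -12
since m = R²·68 − (-12)²:  R² = (144 + 11348) / 68 = 169
R = √169 = 13  ⇒  r_B = 13 − 7 = 6

rB=6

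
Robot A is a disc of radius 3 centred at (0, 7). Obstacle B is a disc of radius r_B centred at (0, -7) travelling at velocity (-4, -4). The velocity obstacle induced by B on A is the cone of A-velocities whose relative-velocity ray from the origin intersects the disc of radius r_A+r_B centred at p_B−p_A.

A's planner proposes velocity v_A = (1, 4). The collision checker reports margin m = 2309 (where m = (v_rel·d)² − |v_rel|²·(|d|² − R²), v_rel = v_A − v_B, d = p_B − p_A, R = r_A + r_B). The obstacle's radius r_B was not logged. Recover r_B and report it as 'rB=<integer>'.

m = 2309
d = (0, -14);  v_rel = (5, 8),  |v_rel|² = 89
v_rel×d = (5)·(-14) − (8)·(0) = -70
since m = R²·89 − (-70)²:  R² = (4900 + 2309) / 89 = 81
R = √81 = 9  ⇒  r_B = 9 − 3 = 6

rB=6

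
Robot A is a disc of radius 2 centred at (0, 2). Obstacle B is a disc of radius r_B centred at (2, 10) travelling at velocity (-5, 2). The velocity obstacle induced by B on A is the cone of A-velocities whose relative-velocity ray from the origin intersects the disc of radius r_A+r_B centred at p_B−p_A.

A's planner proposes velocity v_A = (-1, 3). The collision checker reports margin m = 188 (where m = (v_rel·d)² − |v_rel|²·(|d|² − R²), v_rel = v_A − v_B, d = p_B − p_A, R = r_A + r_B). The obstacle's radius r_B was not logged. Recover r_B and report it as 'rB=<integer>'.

m = 188
d = (2, 8);  v_rel = (4, 1),  |v_rel|² = 17
v_rel×d = (4)·(8) − (1)·(2) = 30
since m = R²·17 − 30²:  R² = (900 + 188) / 17 = 64
R = √64 = 8  ⇒  r_B = 8 − 2 = 6

rB=6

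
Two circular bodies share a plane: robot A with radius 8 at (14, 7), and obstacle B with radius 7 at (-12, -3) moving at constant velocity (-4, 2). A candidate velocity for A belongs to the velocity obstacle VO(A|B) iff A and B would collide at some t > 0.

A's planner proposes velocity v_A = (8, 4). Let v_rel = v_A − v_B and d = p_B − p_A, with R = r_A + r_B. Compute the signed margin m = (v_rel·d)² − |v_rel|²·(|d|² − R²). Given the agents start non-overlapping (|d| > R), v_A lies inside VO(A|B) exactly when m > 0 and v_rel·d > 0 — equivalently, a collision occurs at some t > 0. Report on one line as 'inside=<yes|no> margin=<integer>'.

d = (-26, -10),  |d|² = 776;  R = 8+7 = 15,  c = 776−15² = 551
v_rel = (12, 2),  |v_rel|² = 148;  v_rel·d = (12)·(-26) + (2)·(-10) = -332
148·t² + 664·t + 551 = 0  ⇒  m = (-332)² − 148·551 = 28676
m = 28676 > 0,  v_rel·d = -332 < 0  ⇒  outside

inside=no margin=28676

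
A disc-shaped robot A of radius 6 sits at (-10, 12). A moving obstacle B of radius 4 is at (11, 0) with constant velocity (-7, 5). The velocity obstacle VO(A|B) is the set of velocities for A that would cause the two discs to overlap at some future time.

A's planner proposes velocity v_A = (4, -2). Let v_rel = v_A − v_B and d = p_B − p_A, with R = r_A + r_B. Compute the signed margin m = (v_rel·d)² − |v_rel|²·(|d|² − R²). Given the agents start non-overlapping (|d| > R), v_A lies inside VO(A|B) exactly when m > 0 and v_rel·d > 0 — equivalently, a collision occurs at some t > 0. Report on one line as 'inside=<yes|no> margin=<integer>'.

d = (21, -12),  |d|² = 585;  R = 6+4 = 10,  c = 585−10² = 485
v_rel = (11, -7),  |v_rel|² = 170;  v_rel·d = (11)·(21) + (-7)·(-12) = 315
170·t² − 630·t + 485 = 0  ⇒  m = 315² − 170·485 = 16775
m = 16775 > 0,  v_rel·d = 315 > 0  ⇒  inside

inside=yes margin=16775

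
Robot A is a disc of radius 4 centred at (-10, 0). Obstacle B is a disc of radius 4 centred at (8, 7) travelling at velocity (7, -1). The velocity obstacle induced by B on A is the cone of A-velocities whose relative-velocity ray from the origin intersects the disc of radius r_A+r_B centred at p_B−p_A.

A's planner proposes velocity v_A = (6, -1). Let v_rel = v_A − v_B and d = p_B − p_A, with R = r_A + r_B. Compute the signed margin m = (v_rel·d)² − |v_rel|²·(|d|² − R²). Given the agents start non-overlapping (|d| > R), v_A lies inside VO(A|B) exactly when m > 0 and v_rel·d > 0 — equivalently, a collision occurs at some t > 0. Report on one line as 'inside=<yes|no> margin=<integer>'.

d = (18, 7),  |d|² = 373;  R = 4+4 = 8,  c = 373−8² = 309
v_rel = (-1, 0),  |v_rel|² = 1;  v_rel·d = (-1)·(18) + (0)·(7) = -18
1·t² + 36·t + 309 = 0  ⇒  m = (-18)² − 1·309 = 15
m = 15 > 0,  v_rel·d = -18 < 0  ⇒  outside

inside=no margin=15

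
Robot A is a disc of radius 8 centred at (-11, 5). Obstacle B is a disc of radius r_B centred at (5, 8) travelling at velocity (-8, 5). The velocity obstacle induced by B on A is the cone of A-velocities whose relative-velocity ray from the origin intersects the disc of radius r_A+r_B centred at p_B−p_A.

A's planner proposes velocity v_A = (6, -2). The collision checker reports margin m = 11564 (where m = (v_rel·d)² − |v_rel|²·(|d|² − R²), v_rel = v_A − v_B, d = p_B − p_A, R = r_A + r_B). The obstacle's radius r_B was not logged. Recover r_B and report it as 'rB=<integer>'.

m = 11564
d = (16, 3);  v_rel = (14, -7),  |v_rel|² = 245
v_rel×d = (14)·(3) − (-7)·(16) = 154
since m = R²·245 − 154²:  R² = (23716 + 11564) / 245 = 144
R = √144 = 12  ⇒  r_B = 12 − 8 = 4

rB=4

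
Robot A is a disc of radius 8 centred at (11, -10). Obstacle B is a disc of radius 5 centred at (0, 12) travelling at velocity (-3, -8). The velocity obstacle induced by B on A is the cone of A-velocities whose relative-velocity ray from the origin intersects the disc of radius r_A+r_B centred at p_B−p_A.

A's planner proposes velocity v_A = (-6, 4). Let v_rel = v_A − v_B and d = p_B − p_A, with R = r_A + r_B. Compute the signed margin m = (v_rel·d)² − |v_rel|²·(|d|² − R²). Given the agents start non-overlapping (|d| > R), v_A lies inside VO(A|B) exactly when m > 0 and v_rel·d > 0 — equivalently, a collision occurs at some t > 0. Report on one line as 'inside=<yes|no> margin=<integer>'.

d = (-11, 22),  |d|² = 605;  R = 8+5 = 13,  c = 605−13² = 436
v_rel = (-3, 12),  |v_rel|² = 153;  v_rel·d = (-3)·(-11) + (12)·(22) = 297
153·t² − 594·t + 436 = 0  ⇒  m = 297² − 153·436 = 21501
m = 21501 > 0,  v_rel·d = 297 > 0  ⇒  inside

inside=yes margin=21501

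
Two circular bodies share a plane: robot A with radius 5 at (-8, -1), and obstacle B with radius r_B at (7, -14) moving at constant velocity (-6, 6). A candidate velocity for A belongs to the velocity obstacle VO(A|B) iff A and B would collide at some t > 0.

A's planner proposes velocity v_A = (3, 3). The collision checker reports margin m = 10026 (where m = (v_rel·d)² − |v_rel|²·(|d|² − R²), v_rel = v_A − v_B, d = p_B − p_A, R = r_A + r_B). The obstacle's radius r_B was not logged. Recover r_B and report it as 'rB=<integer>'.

m = 10026
d = (15, -13);  v_rel = (9, -3),  |v_rel|² = 90
v_rel×d = (9)·(-13) − (-3)·(15) = -72
since m = R²·90 − (-72)²:  R² = (5184 + 10026) / 90 = 169
R = √169 = 13  ⇒  r_B = 13 − 5 = 8

rB=8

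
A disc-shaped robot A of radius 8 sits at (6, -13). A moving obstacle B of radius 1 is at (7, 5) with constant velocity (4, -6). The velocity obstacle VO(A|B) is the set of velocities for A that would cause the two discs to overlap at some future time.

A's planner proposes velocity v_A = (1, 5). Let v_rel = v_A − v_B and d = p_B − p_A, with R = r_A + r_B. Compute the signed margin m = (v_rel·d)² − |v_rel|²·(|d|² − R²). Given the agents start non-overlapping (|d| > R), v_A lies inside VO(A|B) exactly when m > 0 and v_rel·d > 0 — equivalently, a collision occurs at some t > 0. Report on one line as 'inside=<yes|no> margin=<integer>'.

d = (1, 18),  |d|² = 325;  R = 8+1 = 9,  c = 325−9² = 244
v_rel = (-3, 11),  |v_rel|² = 130;  v_rel·d = (-3)·(1) + (11)·(18) = 195
130·t² − 390·t + 244 = 0  ⇒  m = 195² − 130·244 = 6305
m = 6305 > 0,  v_rel·d = 195 > 0  ⇒  inside

inside=yes margin=6305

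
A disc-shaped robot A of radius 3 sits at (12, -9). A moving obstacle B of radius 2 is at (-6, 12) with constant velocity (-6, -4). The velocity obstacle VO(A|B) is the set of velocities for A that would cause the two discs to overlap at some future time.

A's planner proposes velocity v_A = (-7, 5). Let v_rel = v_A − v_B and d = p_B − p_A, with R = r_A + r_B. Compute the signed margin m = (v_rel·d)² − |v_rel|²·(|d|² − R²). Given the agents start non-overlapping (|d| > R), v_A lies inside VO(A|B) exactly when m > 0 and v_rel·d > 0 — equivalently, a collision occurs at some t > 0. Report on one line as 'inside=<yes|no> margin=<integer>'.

d = (-18, 21),  |d|² = 765;  R = 3+2 = 5,  c = 765−5² = 740
v_rel = (-1, 9),  |v_rel|² = 82;  v_rel·d = (-1)·(-18) + (9)·(21) = 207
82·t² − 414·t + 740 = 0  ⇒  m = 207² − 82·740 = -17831
m = -17831 < 0,  v_rel·d = 207 > 0  ⇒  outside

inside=no margin=-17831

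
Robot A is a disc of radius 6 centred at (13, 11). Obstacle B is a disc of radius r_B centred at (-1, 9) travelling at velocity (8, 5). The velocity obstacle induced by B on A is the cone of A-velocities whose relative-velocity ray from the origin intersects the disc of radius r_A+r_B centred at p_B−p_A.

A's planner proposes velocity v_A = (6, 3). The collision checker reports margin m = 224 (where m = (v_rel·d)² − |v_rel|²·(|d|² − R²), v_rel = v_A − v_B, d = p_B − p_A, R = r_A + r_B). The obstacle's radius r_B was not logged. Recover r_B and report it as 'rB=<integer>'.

m = 224
d = (-14, -2);  v_rel = (-2, -2),  |v_rel|² = 8
v_rel×d = (-2)·(-2) − (-2)·(-14) = -24
since m = R²·8 − (-24)²:  R² = (576 + 224) / 8 = 100
R = √100 = 10  ⇒  r_B = 10 − 6 = 4

rB=4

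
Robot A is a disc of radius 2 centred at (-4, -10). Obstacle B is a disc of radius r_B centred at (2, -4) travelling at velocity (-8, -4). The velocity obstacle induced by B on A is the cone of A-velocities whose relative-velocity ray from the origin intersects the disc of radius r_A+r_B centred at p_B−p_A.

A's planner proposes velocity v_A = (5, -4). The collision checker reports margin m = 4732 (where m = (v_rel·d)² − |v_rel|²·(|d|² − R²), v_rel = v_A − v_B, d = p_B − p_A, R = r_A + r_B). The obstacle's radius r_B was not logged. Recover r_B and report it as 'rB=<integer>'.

m = 4732
d = (6, 6);  v_rel = (13, 0),  |v_rel|² = 169
v_rel×d = (13)·(6) − (0)·(6) = 78
since m = R²·169 − 78²:  R² = (6084 + 4732) / 169 = 64
R = √64 = 8  ⇒  r_B = 8 − 2 = 6

rB=6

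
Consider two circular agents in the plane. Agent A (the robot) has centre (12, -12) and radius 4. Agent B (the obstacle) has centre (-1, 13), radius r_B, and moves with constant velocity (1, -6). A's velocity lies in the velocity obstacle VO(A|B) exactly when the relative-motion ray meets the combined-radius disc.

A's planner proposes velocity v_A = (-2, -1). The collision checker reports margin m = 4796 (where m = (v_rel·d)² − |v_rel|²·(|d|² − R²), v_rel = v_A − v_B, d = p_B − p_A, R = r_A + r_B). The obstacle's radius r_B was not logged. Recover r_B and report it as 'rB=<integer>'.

m = 4796
d = (-13, 25);  v_rel = (-3, 5),  |v_rel|² = 34
v_rel×d = (-3)·(25) − (5)·(-13) = -10
since m = R²·34 − (-10)²:  R² = (100 + 4796) / 34 = 144
R = √144 = 12  ⇒  r_B = 12 − 4 = 8

rB=8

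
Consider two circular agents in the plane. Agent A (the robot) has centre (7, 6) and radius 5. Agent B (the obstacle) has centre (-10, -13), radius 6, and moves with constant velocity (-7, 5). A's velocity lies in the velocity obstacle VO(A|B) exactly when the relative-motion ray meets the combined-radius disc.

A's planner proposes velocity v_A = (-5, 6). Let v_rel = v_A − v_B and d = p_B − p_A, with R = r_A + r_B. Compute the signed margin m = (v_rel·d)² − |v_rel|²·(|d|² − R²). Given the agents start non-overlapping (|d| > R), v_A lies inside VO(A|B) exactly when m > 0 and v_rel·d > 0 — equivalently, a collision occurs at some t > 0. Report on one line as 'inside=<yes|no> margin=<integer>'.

d = (-17, -19),  |d|² = 650;  R = 5+6 = 11,  c = 650−11² = 529
v_rel = (2, 1),  |v_rel|² = 5;  v_rel·d = (2)·(-17) + (1)·(-19) = -53
5·t² + 106·t + 529 = 0  ⇒  m = (-53)² − 5·529 = 164
m = 164 > 0,  v_rel·d = -53 < 0  ⇒  outside

inside=no margin=164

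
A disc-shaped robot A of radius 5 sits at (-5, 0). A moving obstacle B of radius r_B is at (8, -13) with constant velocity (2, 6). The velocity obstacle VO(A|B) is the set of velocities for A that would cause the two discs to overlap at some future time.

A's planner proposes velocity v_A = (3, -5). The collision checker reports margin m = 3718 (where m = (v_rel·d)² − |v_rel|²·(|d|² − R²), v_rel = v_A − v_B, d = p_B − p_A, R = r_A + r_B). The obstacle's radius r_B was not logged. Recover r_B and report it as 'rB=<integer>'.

m = 3718
d = (13, -13);  v_rel = (1, -11),  |v_rel|² = 122
v_rel×d = (1)·(-13) − (-11)·(13) = 130
since m = R²·122 − 130²:  R² = (16900 + 3718) / 122 = 169
R = √169 = 13  ⇒  r_B = 13 − 5 = 8

rB=8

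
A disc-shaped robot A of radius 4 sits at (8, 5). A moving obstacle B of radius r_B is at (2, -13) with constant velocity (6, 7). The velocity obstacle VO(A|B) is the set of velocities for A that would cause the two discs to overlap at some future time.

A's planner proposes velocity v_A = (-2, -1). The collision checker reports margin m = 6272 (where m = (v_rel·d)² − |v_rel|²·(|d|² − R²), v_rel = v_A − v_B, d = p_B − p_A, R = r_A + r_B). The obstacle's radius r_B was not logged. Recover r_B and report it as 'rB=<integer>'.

m = 6272
d = (-6, -18);  v_rel = (-8, -8),  |v_rel|² = 128
v_rel×d = (-8)·(-18) − (-8)·(-6) = 96
since m = R²·128 − 96²:  R² = (9216 + 6272) / 128 = 121
R = √121 = 11  ⇒  r_B = 11 − 4 = 7

rB=7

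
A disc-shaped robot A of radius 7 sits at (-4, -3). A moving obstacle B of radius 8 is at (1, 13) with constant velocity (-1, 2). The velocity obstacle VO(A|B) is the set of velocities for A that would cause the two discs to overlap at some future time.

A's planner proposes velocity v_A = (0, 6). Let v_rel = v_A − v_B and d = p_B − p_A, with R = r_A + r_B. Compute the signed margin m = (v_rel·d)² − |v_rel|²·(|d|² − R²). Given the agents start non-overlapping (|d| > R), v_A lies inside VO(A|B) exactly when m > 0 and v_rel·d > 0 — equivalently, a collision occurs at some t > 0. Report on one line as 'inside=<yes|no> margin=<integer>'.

d = (5, 16),  |d|² = 281;  R = 7+8 = 15,  c = 281−15² = 56
v_rel = (1, 4),  |v_rel|² = 17;  v_rel·d = (1)·(5) + (4)·(16) = 69
17·t² − 138·t + 56 = 0  ⇒  m = 69² − 17·56 = 3809
m = 3809 > 0,  v_rel·d = 69 > 0  ⇒  inside

inside=yes margin=3809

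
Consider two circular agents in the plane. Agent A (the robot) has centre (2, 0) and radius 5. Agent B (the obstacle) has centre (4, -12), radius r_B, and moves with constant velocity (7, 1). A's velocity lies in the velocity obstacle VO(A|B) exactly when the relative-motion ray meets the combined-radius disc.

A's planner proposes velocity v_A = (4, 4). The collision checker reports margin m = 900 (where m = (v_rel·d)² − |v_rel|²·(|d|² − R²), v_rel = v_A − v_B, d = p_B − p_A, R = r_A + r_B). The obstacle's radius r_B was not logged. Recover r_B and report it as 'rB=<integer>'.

m = 900
d = (2, -12);  v_rel = (-3, 3),  |v_rel|² = 18
v_rel×d = (-3)·(-12) − (3)·(2) = 30
since m = R²·18 − 30²:  R² = (900 + 900) / 18 = 100
R = √100 = 10  ⇒  r_B = 10 − 5 = 5

rB=5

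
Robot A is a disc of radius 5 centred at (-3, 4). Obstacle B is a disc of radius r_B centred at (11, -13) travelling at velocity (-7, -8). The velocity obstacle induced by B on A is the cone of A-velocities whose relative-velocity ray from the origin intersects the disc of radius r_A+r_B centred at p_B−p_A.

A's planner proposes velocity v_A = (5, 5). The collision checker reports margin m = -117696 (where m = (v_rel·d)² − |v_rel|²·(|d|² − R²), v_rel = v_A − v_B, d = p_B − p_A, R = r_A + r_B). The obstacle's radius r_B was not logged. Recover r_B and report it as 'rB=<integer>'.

m = -117696
d = (14, -17);  v_rel = (12, 13),  |v_rel|² = 313
v_rel×d = (12)·(-17) − (13)·(14) = -386
since m = R²·313 − (-386)²:  R² = (148996 + -117696) / 313 = 100
R = √100 = 10  ⇒  r_B = 10 − 5 = 5

rB=5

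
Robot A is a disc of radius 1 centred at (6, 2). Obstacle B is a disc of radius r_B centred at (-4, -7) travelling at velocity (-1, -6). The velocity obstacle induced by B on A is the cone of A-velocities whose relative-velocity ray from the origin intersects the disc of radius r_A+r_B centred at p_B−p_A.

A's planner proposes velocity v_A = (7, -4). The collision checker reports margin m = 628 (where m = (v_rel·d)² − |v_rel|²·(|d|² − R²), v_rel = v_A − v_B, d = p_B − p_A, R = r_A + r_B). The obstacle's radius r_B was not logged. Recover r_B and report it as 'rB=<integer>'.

m = 628
d = (-10, -9);  v_rel = (8, 2),  |v_rel|² = 68
v_rel×d = (8)·(-9) − (2)·(-10) = -52
since m = R²·68 − (-52)²:  R² = (2704 + 628) / 68 = 49
R = √49 = 7  ⇒  r_B = 7 − 1 = 6

rB=6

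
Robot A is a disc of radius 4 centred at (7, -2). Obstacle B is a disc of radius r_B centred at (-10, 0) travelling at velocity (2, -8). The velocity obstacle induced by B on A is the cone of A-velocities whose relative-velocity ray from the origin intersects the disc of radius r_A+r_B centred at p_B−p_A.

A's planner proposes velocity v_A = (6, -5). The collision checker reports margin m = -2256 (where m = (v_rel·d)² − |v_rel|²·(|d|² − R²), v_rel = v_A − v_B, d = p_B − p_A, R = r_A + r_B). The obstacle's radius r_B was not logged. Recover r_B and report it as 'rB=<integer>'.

m = -2256
d = (-17, 2);  v_rel = (4, 3),  |v_rel|² = 25
v_rel×d = (4)·(2) − (3)·(-17) = 59
since m = R²·25 − 59²:  R² = (3481 + -2256) / 25 = 49
R = √49 = 7  ⇒  r_B = 7 − 4 = 3

rB=3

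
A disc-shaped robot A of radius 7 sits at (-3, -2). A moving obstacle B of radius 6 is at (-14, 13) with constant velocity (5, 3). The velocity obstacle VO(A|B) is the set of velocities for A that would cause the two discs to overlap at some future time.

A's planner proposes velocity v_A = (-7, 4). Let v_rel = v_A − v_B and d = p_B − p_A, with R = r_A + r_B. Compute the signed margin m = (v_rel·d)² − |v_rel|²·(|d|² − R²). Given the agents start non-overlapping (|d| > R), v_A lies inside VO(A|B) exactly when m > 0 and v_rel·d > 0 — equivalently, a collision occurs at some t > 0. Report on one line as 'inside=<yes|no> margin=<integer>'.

d = (-11, 15),  |d|² = 346;  R = 7+6 = 13,  c = 346−13² = 177
v_rel = (-12, 1),  |v_rel|² = 145;  v_rel·d = (-12)·(-11) + (1)·(15) = 147
145·t² − 294·t + 177 = 0  ⇒  m = 147² − 145·177 = -4056
m = -4056 < 0,  v_rel·d = 147 > 0  ⇒  outside

inside=no margin=-4056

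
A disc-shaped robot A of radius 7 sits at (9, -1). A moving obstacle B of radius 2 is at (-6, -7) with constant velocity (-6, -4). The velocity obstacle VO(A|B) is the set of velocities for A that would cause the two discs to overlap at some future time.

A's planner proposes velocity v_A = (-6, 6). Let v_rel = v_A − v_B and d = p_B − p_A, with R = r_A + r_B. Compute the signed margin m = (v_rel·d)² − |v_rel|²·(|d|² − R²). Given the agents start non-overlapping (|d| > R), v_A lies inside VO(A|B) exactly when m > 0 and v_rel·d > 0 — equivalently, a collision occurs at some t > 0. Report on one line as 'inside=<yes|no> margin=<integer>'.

d = (-15, -6),  |d|² = 261;  R = 7+2 = 9,  c = 261−9² = 180
v_rel = (0, 10),  |v_rel|² = 100;  v_rel·d = (0)·(-15) + (10)·(-6) = -60
100·t² + 120·t + 180 = 0  ⇒  m = (-60)² − 100·180 = -14400
m = -14400 < 0,  v_rel·d = -60 < 0  ⇒  outside

inside=no margin=-14400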